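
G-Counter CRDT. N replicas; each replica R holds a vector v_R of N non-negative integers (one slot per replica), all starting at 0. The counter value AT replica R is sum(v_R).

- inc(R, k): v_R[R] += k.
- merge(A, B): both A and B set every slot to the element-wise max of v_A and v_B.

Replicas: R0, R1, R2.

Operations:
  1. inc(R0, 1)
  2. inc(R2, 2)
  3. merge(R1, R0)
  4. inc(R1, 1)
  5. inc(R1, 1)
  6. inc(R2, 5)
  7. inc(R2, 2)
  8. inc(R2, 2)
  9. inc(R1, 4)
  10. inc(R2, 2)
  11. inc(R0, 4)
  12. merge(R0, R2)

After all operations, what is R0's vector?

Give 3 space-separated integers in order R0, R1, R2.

Op 1: inc R0 by 1 -> R0=(1,0,0) value=1
Op 2: inc R2 by 2 -> R2=(0,0,2) value=2
Op 3: merge R1<->R0 -> R1=(1,0,0) R0=(1,0,0)
Op 4: inc R1 by 1 -> R1=(1,1,0) value=2
Op 5: inc R1 by 1 -> R1=(1,2,0) value=3
Op 6: inc R2 by 5 -> R2=(0,0,7) value=7
Op 7: inc R2 by 2 -> R2=(0,0,9) value=9
Op 8: inc R2 by 2 -> R2=(0,0,11) value=11
Op 9: inc R1 by 4 -> R1=(1,6,0) value=7
Op 10: inc R2 by 2 -> R2=(0,0,13) value=13
Op 11: inc R0 by 4 -> R0=(5,0,0) value=5
Op 12: merge R0<->R2 -> R0=(5,0,13) R2=(5,0,13)

Answer: 5 0 13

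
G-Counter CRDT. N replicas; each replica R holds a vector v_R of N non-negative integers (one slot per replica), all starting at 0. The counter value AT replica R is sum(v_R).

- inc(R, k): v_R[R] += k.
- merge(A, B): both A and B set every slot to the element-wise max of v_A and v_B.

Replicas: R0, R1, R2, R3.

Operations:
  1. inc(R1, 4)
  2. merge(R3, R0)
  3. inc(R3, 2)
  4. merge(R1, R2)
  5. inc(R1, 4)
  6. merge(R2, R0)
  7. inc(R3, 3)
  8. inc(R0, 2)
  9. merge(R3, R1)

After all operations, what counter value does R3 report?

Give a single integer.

Answer: 13

Derivation:
Op 1: inc R1 by 4 -> R1=(0,4,0,0) value=4
Op 2: merge R3<->R0 -> R3=(0,0,0,0) R0=(0,0,0,0)
Op 3: inc R3 by 2 -> R3=(0,0,0,2) value=2
Op 4: merge R1<->R2 -> R1=(0,4,0,0) R2=(0,4,0,0)
Op 5: inc R1 by 4 -> R1=(0,8,0,0) value=8
Op 6: merge R2<->R0 -> R2=(0,4,0,0) R0=(0,4,0,0)
Op 7: inc R3 by 3 -> R3=(0,0,0,5) value=5
Op 8: inc R0 by 2 -> R0=(2,4,0,0) value=6
Op 9: merge R3<->R1 -> R3=(0,8,0,5) R1=(0,8,0,5)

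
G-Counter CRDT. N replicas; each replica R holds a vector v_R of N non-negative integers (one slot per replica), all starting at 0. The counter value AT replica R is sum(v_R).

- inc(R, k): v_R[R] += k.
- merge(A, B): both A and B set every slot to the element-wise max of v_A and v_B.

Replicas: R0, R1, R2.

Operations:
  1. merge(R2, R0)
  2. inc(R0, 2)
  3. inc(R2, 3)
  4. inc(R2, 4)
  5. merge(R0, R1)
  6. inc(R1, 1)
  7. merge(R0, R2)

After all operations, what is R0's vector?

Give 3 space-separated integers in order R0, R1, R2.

Op 1: merge R2<->R0 -> R2=(0,0,0) R0=(0,0,0)
Op 2: inc R0 by 2 -> R0=(2,0,0) value=2
Op 3: inc R2 by 3 -> R2=(0,0,3) value=3
Op 4: inc R2 by 4 -> R2=(0,0,7) value=7
Op 5: merge R0<->R1 -> R0=(2,0,0) R1=(2,0,0)
Op 6: inc R1 by 1 -> R1=(2,1,0) value=3
Op 7: merge R0<->R2 -> R0=(2,0,7) R2=(2,0,7)

Answer: 2 0 7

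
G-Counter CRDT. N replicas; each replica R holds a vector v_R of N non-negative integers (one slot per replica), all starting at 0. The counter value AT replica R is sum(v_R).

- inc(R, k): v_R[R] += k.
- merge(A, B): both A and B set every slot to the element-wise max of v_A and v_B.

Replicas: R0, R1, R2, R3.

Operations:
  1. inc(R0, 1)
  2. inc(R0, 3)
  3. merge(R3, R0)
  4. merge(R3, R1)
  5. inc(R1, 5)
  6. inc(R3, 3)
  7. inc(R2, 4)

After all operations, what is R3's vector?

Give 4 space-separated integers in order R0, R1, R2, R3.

Op 1: inc R0 by 1 -> R0=(1,0,0,0) value=1
Op 2: inc R0 by 3 -> R0=(4,0,0,0) value=4
Op 3: merge R3<->R0 -> R3=(4,0,0,0) R0=(4,0,0,0)
Op 4: merge R3<->R1 -> R3=(4,0,0,0) R1=(4,0,0,0)
Op 5: inc R1 by 5 -> R1=(4,5,0,0) value=9
Op 6: inc R3 by 3 -> R3=(4,0,0,3) value=7
Op 7: inc R2 by 4 -> R2=(0,0,4,0) value=4

Answer: 4 0 0 3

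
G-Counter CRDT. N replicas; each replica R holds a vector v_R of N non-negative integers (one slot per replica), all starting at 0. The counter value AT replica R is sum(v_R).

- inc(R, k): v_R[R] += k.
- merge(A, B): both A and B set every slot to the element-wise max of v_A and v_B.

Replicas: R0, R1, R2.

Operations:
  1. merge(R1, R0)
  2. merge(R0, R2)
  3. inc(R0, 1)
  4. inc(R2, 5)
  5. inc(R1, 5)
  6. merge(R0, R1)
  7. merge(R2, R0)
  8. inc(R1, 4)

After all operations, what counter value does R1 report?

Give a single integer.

Answer: 10

Derivation:
Op 1: merge R1<->R0 -> R1=(0,0,0) R0=(0,0,0)
Op 2: merge R0<->R2 -> R0=(0,0,0) R2=(0,0,0)
Op 3: inc R0 by 1 -> R0=(1,0,0) value=1
Op 4: inc R2 by 5 -> R2=(0,0,5) value=5
Op 5: inc R1 by 5 -> R1=(0,5,0) value=5
Op 6: merge R0<->R1 -> R0=(1,5,0) R1=(1,5,0)
Op 7: merge R2<->R0 -> R2=(1,5,5) R0=(1,5,5)
Op 8: inc R1 by 4 -> R1=(1,9,0) value=10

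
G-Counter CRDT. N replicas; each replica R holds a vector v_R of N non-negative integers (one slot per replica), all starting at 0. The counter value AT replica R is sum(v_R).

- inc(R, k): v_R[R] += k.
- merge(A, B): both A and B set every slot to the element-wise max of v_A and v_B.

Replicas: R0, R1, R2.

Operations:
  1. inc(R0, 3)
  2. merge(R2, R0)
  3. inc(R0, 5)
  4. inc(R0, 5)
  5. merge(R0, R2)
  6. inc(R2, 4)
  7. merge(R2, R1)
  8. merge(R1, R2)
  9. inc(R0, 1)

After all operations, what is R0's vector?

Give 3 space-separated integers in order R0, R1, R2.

Answer: 14 0 0

Derivation:
Op 1: inc R0 by 3 -> R0=(3,0,0) value=3
Op 2: merge R2<->R0 -> R2=(3,0,0) R0=(3,0,0)
Op 3: inc R0 by 5 -> R0=(8,0,0) value=8
Op 4: inc R0 by 5 -> R0=(13,0,0) value=13
Op 5: merge R0<->R2 -> R0=(13,0,0) R2=(13,0,0)
Op 6: inc R2 by 4 -> R2=(13,0,4) value=17
Op 7: merge R2<->R1 -> R2=(13,0,4) R1=(13,0,4)
Op 8: merge R1<->R2 -> R1=(13,0,4) R2=(13,0,4)
Op 9: inc R0 by 1 -> R0=(14,0,0) value=14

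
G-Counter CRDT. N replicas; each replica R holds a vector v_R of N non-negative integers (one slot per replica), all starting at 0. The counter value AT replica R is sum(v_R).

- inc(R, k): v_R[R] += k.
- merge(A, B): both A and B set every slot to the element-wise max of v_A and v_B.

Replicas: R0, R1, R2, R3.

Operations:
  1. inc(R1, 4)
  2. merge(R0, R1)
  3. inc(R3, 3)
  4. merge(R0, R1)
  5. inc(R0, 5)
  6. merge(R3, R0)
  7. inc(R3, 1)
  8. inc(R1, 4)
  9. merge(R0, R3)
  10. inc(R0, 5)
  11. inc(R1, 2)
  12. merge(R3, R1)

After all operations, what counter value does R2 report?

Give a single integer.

Op 1: inc R1 by 4 -> R1=(0,4,0,0) value=4
Op 2: merge R0<->R1 -> R0=(0,4,0,0) R1=(0,4,0,0)
Op 3: inc R3 by 3 -> R3=(0,0,0,3) value=3
Op 4: merge R0<->R1 -> R0=(0,4,0,0) R1=(0,4,0,0)
Op 5: inc R0 by 5 -> R0=(5,4,0,0) value=9
Op 6: merge R3<->R0 -> R3=(5,4,0,3) R0=(5,4,0,3)
Op 7: inc R3 by 1 -> R3=(5,4,0,4) value=13
Op 8: inc R1 by 4 -> R1=(0,8,0,0) value=8
Op 9: merge R0<->R3 -> R0=(5,4,0,4) R3=(5,4,0,4)
Op 10: inc R0 by 5 -> R0=(10,4,0,4) value=18
Op 11: inc R1 by 2 -> R1=(0,10,0,0) value=10
Op 12: merge R3<->R1 -> R3=(5,10,0,4) R1=(5,10,0,4)

Answer: 0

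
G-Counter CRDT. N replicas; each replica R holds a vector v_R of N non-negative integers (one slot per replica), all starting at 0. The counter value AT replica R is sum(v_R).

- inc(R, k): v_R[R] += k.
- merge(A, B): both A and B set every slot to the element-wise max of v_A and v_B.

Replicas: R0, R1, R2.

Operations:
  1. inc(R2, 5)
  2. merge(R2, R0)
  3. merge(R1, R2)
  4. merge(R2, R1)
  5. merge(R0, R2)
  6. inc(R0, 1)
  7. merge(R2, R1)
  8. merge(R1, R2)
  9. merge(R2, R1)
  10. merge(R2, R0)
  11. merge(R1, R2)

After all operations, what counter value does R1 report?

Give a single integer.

Op 1: inc R2 by 5 -> R2=(0,0,5) value=5
Op 2: merge R2<->R0 -> R2=(0,0,5) R0=(0,0,5)
Op 3: merge R1<->R2 -> R1=(0,0,5) R2=(0,0,5)
Op 4: merge R2<->R1 -> R2=(0,0,5) R1=(0,0,5)
Op 5: merge R0<->R2 -> R0=(0,0,5) R2=(0,0,5)
Op 6: inc R0 by 1 -> R0=(1,0,5) value=6
Op 7: merge R2<->R1 -> R2=(0,0,5) R1=(0,0,5)
Op 8: merge R1<->R2 -> R1=(0,0,5) R2=(0,0,5)
Op 9: merge R2<->R1 -> R2=(0,0,5) R1=(0,0,5)
Op 10: merge R2<->R0 -> R2=(1,0,5) R0=(1,0,5)
Op 11: merge R1<->R2 -> R1=(1,0,5) R2=(1,0,5)

Answer: 6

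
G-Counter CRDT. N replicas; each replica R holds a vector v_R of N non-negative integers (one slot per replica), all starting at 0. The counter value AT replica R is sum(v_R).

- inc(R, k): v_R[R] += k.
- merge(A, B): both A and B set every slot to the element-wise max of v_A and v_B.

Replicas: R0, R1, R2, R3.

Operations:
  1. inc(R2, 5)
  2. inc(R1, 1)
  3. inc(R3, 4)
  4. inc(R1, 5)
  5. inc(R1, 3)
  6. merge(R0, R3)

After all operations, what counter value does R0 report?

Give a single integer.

Op 1: inc R2 by 5 -> R2=(0,0,5,0) value=5
Op 2: inc R1 by 1 -> R1=(0,1,0,0) value=1
Op 3: inc R3 by 4 -> R3=(0,0,0,4) value=4
Op 4: inc R1 by 5 -> R1=(0,6,0,0) value=6
Op 5: inc R1 by 3 -> R1=(0,9,0,0) value=9
Op 6: merge R0<->R3 -> R0=(0,0,0,4) R3=(0,0,0,4)

Answer: 4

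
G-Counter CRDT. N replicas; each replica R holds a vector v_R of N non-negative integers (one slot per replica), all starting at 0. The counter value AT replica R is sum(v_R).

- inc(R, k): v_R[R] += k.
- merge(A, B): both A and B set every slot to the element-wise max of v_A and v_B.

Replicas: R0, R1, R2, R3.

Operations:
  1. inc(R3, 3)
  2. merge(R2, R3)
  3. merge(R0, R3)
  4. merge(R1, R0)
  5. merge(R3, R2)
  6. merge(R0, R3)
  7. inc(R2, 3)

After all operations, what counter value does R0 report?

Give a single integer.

Answer: 3

Derivation:
Op 1: inc R3 by 3 -> R3=(0,0,0,3) value=3
Op 2: merge R2<->R3 -> R2=(0,0,0,3) R3=(0,0,0,3)
Op 3: merge R0<->R3 -> R0=(0,0,0,3) R3=(0,0,0,3)
Op 4: merge R1<->R0 -> R1=(0,0,0,3) R0=(0,0,0,3)
Op 5: merge R3<->R2 -> R3=(0,0,0,3) R2=(0,0,0,3)
Op 6: merge R0<->R3 -> R0=(0,0,0,3) R3=(0,0,0,3)
Op 7: inc R2 by 3 -> R2=(0,0,3,3) value=6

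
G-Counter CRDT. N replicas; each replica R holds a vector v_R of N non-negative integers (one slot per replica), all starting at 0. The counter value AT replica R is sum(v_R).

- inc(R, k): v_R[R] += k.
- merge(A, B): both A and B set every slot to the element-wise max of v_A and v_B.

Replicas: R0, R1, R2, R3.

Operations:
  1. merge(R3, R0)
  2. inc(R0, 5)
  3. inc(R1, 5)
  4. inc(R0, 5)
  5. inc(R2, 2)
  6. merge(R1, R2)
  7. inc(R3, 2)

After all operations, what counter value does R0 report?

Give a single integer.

Answer: 10

Derivation:
Op 1: merge R3<->R0 -> R3=(0,0,0,0) R0=(0,0,0,0)
Op 2: inc R0 by 5 -> R0=(5,0,0,0) value=5
Op 3: inc R1 by 5 -> R1=(0,5,0,0) value=5
Op 4: inc R0 by 5 -> R0=(10,0,0,0) value=10
Op 5: inc R2 by 2 -> R2=(0,0,2,0) value=2
Op 6: merge R1<->R2 -> R1=(0,5,2,0) R2=(0,5,2,0)
Op 7: inc R3 by 2 -> R3=(0,0,0,2) value=2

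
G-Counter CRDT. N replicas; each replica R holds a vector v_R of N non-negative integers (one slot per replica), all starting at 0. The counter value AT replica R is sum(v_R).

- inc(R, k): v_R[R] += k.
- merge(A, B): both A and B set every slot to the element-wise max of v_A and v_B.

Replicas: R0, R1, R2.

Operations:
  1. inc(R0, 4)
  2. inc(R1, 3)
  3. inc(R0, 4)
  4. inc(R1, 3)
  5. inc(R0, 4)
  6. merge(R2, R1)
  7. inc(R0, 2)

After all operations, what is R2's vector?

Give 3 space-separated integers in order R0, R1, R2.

Answer: 0 6 0

Derivation:
Op 1: inc R0 by 4 -> R0=(4,0,0) value=4
Op 2: inc R1 by 3 -> R1=(0,3,0) value=3
Op 3: inc R0 by 4 -> R0=(8,0,0) value=8
Op 4: inc R1 by 3 -> R1=(0,6,0) value=6
Op 5: inc R0 by 4 -> R0=(12,0,0) value=12
Op 6: merge R2<->R1 -> R2=(0,6,0) R1=(0,6,0)
Op 7: inc R0 by 2 -> R0=(14,0,0) value=14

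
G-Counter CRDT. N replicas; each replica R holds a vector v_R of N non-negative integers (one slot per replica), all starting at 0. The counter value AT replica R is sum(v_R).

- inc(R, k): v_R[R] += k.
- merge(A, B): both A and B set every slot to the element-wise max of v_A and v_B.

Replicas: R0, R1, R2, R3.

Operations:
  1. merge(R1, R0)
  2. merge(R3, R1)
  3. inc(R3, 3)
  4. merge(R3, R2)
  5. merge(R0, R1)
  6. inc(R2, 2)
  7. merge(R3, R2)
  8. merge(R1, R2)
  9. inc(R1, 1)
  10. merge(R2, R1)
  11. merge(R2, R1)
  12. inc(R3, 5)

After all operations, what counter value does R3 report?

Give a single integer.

Op 1: merge R1<->R0 -> R1=(0,0,0,0) R0=(0,0,0,0)
Op 2: merge R3<->R1 -> R3=(0,0,0,0) R1=(0,0,0,0)
Op 3: inc R3 by 3 -> R3=(0,0,0,3) value=3
Op 4: merge R3<->R2 -> R3=(0,0,0,3) R2=(0,0,0,3)
Op 5: merge R0<->R1 -> R0=(0,0,0,0) R1=(0,0,0,0)
Op 6: inc R2 by 2 -> R2=(0,0,2,3) value=5
Op 7: merge R3<->R2 -> R3=(0,0,2,3) R2=(0,0,2,3)
Op 8: merge R1<->R2 -> R1=(0,0,2,3) R2=(0,0,2,3)
Op 9: inc R1 by 1 -> R1=(0,1,2,3) value=6
Op 10: merge R2<->R1 -> R2=(0,1,2,3) R1=(0,1,2,3)
Op 11: merge R2<->R1 -> R2=(0,1,2,3) R1=(0,1,2,3)
Op 12: inc R3 by 5 -> R3=(0,0,2,8) value=10

Answer: 10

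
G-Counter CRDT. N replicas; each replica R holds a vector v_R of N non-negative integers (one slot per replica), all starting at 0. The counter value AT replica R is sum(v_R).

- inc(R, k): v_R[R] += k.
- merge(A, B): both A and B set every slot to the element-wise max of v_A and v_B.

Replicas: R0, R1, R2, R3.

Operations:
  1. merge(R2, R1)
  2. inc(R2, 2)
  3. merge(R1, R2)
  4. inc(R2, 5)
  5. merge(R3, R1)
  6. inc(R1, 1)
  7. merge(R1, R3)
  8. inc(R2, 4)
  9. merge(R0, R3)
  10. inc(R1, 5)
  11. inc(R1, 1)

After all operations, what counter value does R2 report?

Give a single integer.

Answer: 11

Derivation:
Op 1: merge R2<->R1 -> R2=(0,0,0,0) R1=(0,0,0,0)
Op 2: inc R2 by 2 -> R2=(0,0,2,0) value=2
Op 3: merge R1<->R2 -> R1=(0,0,2,0) R2=(0,0,2,0)
Op 4: inc R2 by 5 -> R2=(0,0,7,0) value=7
Op 5: merge R3<->R1 -> R3=(0,0,2,0) R1=(0,0,2,0)
Op 6: inc R1 by 1 -> R1=(0,1,2,0) value=3
Op 7: merge R1<->R3 -> R1=(0,1,2,0) R3=(0,1,2,0)
Op 8: inc R2 by 4 -> R2=(0,0,11,0) value=11
Op 9: merge R0<->R3 -> R0=(0,1,2,0) R3=(0,1,2,0)
Op 10: inc R1 by 5 -> R1=(0,6,2,0) value=8
Op 11: inc R1 by 1 -> R1=(0,7,2,0) value=9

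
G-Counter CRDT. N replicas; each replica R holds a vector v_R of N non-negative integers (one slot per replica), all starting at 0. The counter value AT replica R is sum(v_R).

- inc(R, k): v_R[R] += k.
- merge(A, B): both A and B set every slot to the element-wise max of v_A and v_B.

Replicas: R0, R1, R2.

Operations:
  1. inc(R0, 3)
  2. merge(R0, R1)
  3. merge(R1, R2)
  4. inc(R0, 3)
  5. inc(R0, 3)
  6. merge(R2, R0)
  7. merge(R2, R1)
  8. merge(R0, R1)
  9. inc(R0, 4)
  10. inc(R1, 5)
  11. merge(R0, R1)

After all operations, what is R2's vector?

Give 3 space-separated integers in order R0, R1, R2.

Op 1: inc R0 by 3 -> R0=(3,0,0) value=3
Op 2: merge R0<->R1 -> R0=(3,0,0) R1=(3,0,0)
Op 3: merge R1<->R2 -> R1=(3,0,0) R2=(3,0,0)
Op 4: inc R0 by 3 -> R0=(6,0,0) value=6
Op 5: inc R0 by 3 -> R0=(9,0,0) value=9
Op 6: merge R2<->R0 -> R2=(9,0,0) R0=(9,0,0)
Op 7: merge R2<->R1 -> R2=(9,0,0) R1=(9,0,0)
Op 8: merge R0<->R1 -> R0=(9,0,0) R1=(9,0,0)
Op 9: inc R0 by 4 -> R0=(13,0,0) value=13
Op 10: inc R1 by 5 -> R1=(9,5,0) value=14
Op 11: merge R0<->R1 -> R0=(13,5,0) R1=(13,5,0)

Answer: 9 0 0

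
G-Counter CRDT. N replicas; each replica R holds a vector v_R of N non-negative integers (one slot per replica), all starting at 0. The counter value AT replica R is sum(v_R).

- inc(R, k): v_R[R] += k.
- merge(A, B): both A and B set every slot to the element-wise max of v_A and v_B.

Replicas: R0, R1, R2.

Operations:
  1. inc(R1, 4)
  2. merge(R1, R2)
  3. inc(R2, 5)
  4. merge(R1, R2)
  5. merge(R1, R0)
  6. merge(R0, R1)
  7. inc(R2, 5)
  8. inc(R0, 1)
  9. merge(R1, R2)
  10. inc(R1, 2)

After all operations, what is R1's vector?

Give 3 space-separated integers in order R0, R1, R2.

Op 1: inc R1 by 4 -> R1=(0,4,0) value=4
Op 2: merge R1<->R2 -> R1=(0,4,0) R2=(0,4,0)
Op 3: inc R2 by 5 -> R2=(0,4,5) value=9
Op 4: merge R1<->R2 -> R1=(0,4,5) R2=(0,4,5)
Op 5: merge R1<->R0 -> R1=(0,4,5) R0=(0,4,5)
Op 6: merge R0<->R1 -> R0=(0,4,5) R1=(0,4,5)
Op 7: inc R2 by 5 -> R2=(0,4,10) value=14
Op 8: inc R0 by 1 -> R0=(1,4,5) value=10
Op 9: merge R1<->R2 -> R1=(0,4,10) R2=(0,4,10)
Op 10: inc R1 by 2 -> R1=(0,6,10) value=16

Answer: 0 6 10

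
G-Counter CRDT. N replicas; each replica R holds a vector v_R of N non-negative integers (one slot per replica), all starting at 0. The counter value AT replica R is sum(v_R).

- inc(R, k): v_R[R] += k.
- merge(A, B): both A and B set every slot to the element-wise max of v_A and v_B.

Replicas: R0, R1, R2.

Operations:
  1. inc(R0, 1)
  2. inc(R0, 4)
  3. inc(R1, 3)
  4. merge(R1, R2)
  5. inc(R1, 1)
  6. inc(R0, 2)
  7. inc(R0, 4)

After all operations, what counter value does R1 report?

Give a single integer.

Op 1: inc R0 by 1 -> R0=(1,0,0) value=1
Op 2: inc R0 by 4 -> R0=(5,0,0) value=5
Op 3: inc R1 by 3 -> R1=(0,3,0) value=3
Op 4: merge R1<->R2 -> R1=(0,3,0) R2=(0,3,0)
Op 5: inc R1 by 1 -> R1=(0,4,0) value=4
Op 6: inc R0 by 2 -> R0=(7,0,0) value=7
Op 7: inc R0 by 4 -> R0=(11,0,0) value=11

Answer: 4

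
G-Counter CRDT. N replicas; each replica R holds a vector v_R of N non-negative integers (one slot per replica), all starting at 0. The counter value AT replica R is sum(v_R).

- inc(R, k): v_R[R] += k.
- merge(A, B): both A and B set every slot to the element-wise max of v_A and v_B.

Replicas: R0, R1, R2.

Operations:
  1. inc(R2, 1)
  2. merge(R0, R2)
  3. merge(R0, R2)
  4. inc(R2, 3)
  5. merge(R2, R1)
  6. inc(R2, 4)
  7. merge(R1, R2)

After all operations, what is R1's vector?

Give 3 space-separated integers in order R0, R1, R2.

Op 1: inc R2 by 1 -> R2=(0,0,1) value=1
Op 2: merge R0<->R2 -> R0=(0,0,1) R2=(0,0,1)
Op 3: merge R0<->R2 -> R0=(0,0,1) R2=(0,0,1)
Op 4: inc R2 by 3 -> R2=(0,0,4) value=4
Op 5: merge R2<->R1 -> R2=(0,0,4) R1=(0,0,4)
Op 6: inc R2 by 4 -> R2=(0,0,8) value=8
Op 7: merge R1<->R2 -> R1=(0,0,8) R2=(0,0,8)

Answer: 0 0 8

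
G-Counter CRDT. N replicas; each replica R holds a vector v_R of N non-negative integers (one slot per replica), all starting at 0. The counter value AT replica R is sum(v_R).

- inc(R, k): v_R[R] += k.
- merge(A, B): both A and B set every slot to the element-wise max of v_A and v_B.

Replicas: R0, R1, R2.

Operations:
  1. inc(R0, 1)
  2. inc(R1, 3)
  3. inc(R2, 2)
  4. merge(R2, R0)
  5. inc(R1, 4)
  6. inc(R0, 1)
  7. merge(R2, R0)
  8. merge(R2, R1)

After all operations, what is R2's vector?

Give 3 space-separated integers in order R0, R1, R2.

Answer: 2 7 2

Derivation:
Op 1: inc R0 by 1 -> R0=(1,0,0) value=1
Op 2: inc R1 by 3 -> R1=(0,3,0) value=3
Op 3: inc R2 by 2 -> R2=(0,0,2) value=2
Op 4: merge R2<->R0 -> R2=(1,0,2) R0=(1,0,2)
Op 5: inc R1 by 4 -> R1=(0,7,0) value=7
Op 6: inc R0 by 1 -> R0=(2,0,2) value=4
Op 7: merge R2<->R0 -> R2=(2,0,2) R0=(2,0,2)
Op 8: merge R2<->R1 -> R2=(2,7,2) R1=(2,7,2)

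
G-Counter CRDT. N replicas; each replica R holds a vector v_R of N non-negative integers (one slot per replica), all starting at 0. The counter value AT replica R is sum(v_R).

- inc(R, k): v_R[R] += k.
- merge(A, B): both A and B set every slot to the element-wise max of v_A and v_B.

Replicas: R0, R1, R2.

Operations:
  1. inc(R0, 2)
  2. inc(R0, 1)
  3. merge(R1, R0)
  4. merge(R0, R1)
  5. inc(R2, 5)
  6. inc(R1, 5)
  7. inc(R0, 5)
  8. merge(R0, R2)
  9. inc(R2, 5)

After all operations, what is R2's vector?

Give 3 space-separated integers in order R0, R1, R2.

Answer: 8 0 10

Derivation:
Op 1: inc R0 by 2 -> R0=(2,0,0) value=2
Op 2: inc R0 by 1 -> R0=(3,0,0) value=3
Op 3: merge R1<->R0 -> R1=(3,0,0) R0=(3,0,0)
Op 4: merge R0<->R1 -> R0=(3,0,0) R1=(3,0,0)
Op 5: inc R2 by 5 -> R2=(0,0,5) value=5
Op 6: inc R1 by 5 -> R1=(3,5,0) value=8
Op 7: inc R0 by 5 -> R0=(8,0,0) value=8
Op 8: merge R0<->R2 -> R0=(8,0,5) R2=(8,0,5)
Op 9: inc R2 by 5 -> R2=(8,0,10) value=18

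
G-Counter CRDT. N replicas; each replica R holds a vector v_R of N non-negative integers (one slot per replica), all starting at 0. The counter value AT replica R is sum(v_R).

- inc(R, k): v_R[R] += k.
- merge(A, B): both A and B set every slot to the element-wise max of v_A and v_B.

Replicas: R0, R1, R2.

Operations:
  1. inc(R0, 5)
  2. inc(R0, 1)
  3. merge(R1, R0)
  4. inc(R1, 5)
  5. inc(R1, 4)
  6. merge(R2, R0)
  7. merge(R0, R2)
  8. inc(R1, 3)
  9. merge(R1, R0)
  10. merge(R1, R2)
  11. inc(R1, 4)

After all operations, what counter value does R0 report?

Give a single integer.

Op 1: inc R0 by 5 -> R0=(5,0,0) value=5
Op 2: inc R0 by 1 -> R0=(6,0,0) value=6
Op 3: merge R1<->R0 -> R1=(6,0,0) R0=(6,0,0)
Op 4: inc R1 by 5 -> R1=(6,5,0) value=11
Op 5: inc R1 by 4 -> R1=(6,9,0) value=15
Op 6: merge R2<->R0 -> R2=(6,0,0) R0=(6,0,0)
Op 7: merge R0<->R2 -> R0=(6,0,0) R2=(6,0,0)
Op 8: inc R1 by 3 -> R1=(6,12,0) value=18
Op 9: merge R1<->R0 -> R1=(6,12,0) R0=(6,12,0)
Op 10: merge R1<->R2 -> R1=(6,12,0) R2=(6,12,0)
Op 11: inc R1 by 4 -> R1=(6,16,0) value=22

Answer: 18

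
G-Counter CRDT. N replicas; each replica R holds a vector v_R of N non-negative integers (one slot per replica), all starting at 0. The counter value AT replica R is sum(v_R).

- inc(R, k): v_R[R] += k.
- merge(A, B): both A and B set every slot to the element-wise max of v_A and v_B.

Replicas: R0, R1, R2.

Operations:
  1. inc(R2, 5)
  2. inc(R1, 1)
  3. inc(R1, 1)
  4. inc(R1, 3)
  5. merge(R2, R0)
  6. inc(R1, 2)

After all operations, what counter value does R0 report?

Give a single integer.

Answer: 5

Derivation:
Op 1: inc R2 by 5 -> R2=(0,0,5) value=5
Op 2: inc R1 by 1 -> R1=(0,1,0) value=1
Op 3: inc R1 by 1 -> R1=(0,2,0) value=2
Op 4: inc R1 by 3 -> R1=(0,5,0) value=5
Op 5: merge R2<->R0 -> R2=(0,0,5) R0=(0,0,5)
Op 6: inc R1 by 2 -> R1=(0,7,0) value=7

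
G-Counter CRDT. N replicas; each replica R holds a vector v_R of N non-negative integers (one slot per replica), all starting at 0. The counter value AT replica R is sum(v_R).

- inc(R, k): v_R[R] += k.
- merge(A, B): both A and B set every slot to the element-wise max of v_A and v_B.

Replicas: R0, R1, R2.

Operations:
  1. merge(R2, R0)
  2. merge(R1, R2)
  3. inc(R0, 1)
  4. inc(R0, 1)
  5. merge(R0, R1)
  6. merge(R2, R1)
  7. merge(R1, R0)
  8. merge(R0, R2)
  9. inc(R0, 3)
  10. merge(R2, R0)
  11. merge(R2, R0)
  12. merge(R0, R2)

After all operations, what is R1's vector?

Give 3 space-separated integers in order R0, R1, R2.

Answer: 2 0 0

Derivation:
Op 1: merge R2<->R0 -> R2=(0,0,0) R0=(0,0,0)
Op 2: merge R1<->R2 -> R1=(0,0,0) R2=(0,0,0)
Op 3: inc R0 by 1 -> R0=(1,0,0) value=1
Op 4: inc R0 by 1 -> R0=(2,0,0) value=2
Op 5: merge R0<->R1 -> R0=(2,0,0) R1=(2,0,0)
Op 6: merge R2<->R1 -> R2=(2,0,0) R1=(2,0,0)
Op 7: merge R1<->R0 -> R1=(2,0,0) R0=(2,0,0)
Op 8: merge R0<->R2 -> R0=(2,0,0) R2=(2,0,0)
Op 9: inc R0 by 3 -> R0=(5,0,0) value=5
Op 10: merge R2<->R0 -> R2=(5,0,0) R0=(5,0,0)
Op 11: merge R2<->R0 -> R2=(5,0,0) R0=(5,0,0)
Op 12: merge R0<->R2 -> R0=(5,0,0) R2=(5,0,0)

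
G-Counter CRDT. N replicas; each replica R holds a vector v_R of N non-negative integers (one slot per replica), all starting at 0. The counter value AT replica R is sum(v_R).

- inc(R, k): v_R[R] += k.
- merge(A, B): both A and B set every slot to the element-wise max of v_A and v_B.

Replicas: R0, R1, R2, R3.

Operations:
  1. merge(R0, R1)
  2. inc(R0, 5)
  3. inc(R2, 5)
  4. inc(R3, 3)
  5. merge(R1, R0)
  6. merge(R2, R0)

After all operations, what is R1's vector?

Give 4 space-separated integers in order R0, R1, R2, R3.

Answer: 5 0 0 0

Derivation:
Op 1: merge R0<->R1 -> R0=(0,0,0,0) R1=(0,0,0,0)
Op 2: inc R0 by 5 -> R0=(5,0,0,0) value=5
Op 3: inc R2 by 5 -> R2=(0,0,5,0) value=5
Op 4: inc R3 by 3 -> R3=(0,0,0,3) value=3
Op 5: merge R1<->R0 -> R1=(5,0,0,0) R0=(5,0,0,0)
Op 6: merge R2<->R0 -> R2=(5,0,5,0) R0=(5,0,5,0)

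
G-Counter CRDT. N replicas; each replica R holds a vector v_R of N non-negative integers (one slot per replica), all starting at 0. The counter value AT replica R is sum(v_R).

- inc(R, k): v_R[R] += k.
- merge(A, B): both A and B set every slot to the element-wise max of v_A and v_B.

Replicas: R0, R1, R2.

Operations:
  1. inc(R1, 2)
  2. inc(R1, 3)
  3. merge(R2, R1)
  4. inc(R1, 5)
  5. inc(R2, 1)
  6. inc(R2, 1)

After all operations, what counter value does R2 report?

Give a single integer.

Op 1: inc R1 by 2 -> R1=(0,2,0) value=2
Op 2: inc R1 by 3 -> R1=(0,5,0) value=5
Op 3: merge R2<->R1 -> R2=(0,5,0) R1=(0,5,0)
Op 4: inc R1 by 5 -> R1=(0,10,0) value=10
Op 5: inc R2 by 1 -> R2=(0,5,1) value=6
Op 6: inc R2 by 1 -> R2=(0,5,2) value=7

Answer: 7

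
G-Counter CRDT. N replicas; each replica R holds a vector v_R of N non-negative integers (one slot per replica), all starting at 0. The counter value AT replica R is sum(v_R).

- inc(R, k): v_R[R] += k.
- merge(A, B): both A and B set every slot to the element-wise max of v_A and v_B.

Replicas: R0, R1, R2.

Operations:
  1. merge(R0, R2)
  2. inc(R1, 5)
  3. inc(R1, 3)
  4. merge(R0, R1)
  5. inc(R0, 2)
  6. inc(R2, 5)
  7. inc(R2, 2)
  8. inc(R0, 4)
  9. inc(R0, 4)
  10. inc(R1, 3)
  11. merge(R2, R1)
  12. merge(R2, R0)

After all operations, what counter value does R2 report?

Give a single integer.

Op 1: merge R0<->R2 -> R0=(0,0,0) R2=(0,0,0)
Op 2: inc R1 by 5 -> R1=(0,5,0) value=5
Op 3: inc R1 by 3 -> R1=(0,8,0) value=8
Op 4: merge R0<->R1 -> R0=(0,8,0) R1=(0,8,0)
Op 5: inc R0 by 2 -> R0=(2,8,0) value=10
Op 6: inc R2 by 5 -> R2=(0,0,5) value=5
Op 7: inc R2 by 2 -> R2=(0,0,7) value=7
Op 8: inc R0 by 4 -> R0=(6,8,0) value=14
Op 9: inc R0 by 4 -> R0=(10,8,0) value=18
Op 10: inc R1 by 3 -> R1=(0,11,0) value=11
Op 11: merge R2<->R1 -> R2=(0,11,7) R1=(0,11,7)
Op 12: merge R2<->R0 -> R2=(10,11,7) R0=(10,11,7)

Answer: 28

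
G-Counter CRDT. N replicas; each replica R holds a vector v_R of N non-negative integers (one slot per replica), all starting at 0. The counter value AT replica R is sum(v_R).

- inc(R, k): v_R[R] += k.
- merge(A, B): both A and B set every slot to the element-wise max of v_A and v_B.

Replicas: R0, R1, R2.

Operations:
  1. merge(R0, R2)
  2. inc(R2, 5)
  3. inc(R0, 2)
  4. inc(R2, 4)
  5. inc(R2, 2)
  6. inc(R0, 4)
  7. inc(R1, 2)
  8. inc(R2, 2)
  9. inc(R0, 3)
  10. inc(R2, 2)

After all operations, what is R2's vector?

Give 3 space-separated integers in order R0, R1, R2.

Op 1: merge R0<->R2 -> R0=(0,0,0) R2=(0,0,0)
Op 2: inc R2 by 5 -> R2=(0,0,5) value=5
Op 3: inc R0 by 2 -> R0=(2,0,0) value=2
Op 4: inc R2 by 4 -> R2=(0,0,9) value=9
Op 5: inc R2 by 2 -> R2=(0,0,11) value=11
Op 6: inc R0 by 4 -> R0=(6,0,0) value=6
Op 7: inc R1 by 2 -> R1=(0,2,0) value=2
Op 8: inc R2 by 2 -> R2=(0,0,13) value=13
Op 9: inc R0 by 3 -> R0=(9,0,0) value=9
Op 10: inc R2 by 2 -> R2=(0,0,15) value=15

Answer: 0 0 15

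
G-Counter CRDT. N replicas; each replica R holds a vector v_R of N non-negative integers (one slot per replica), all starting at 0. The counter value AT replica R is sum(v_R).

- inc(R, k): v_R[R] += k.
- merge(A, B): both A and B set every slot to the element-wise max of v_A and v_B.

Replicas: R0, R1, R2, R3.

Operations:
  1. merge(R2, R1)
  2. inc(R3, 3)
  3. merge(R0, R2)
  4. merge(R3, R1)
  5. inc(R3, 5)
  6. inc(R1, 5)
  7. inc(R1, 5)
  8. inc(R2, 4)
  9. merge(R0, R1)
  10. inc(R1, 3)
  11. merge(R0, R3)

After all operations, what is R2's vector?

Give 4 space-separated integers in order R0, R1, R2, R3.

Op 1: merge R2<->R1 -> R2=(0,0,0,0) R1=(0,0,0,0)
Op 2: inc R3 by 3 -> R3=(0,0,0,3) value=3
Op 3: merge R0<->R2 -> R0=(0,0,0,0) R2=(0,0,0,0)
Op 4: merge R3<->R1 -> R3=(0,0,0,3) R1=(0,0,0,3)
Op 5: inc R3 by 5 -> R3=(0,0,0,8) value=8
Op 6: inc R1 by 5 -> R1=(0,5,0,3) value=8
Op 7: inc R1 by 5 -> R1=(0,10,0,3) value=13
Op 8: inc R2 by 4 -> R2=(0,0,4,0) value=4
Op 9: merge R0<->R1 -> R0=(0,10,0,3) R1=(0,10,0,3)
Op 10: inc R1 by 3 -> R1=(0,13,0,3) value=16
Op 11: merge R0<->R3 -> R0=(0,10,0,8) R3=(0,10,0,8)

Answer: 0 0 4 0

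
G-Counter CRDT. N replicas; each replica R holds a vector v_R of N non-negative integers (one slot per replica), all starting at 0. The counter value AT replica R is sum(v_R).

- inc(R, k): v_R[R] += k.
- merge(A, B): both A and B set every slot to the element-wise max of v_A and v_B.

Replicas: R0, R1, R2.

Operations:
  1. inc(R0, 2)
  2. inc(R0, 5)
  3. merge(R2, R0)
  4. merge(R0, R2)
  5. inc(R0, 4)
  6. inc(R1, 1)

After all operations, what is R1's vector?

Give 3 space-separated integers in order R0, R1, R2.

Op 1: inc R0 by 2 -> R0=(2,0,0) value=2
Op 2: inc R0 by 5 -> R0=(7,0,0) value=7
Op 3: merge R2<->R0 -> R2=(7,0,0) R0=(7,0,0)
Op 4: merge R0<->R2 -> R0=(7,0,0) R2=(7,0,0)
Op 5: inc R0 by 4 -> R0=(11,0,0) value=11
Op 6: inc R1 by 1 -> R1=(0,1,0) value=1

Answer: 0 1 0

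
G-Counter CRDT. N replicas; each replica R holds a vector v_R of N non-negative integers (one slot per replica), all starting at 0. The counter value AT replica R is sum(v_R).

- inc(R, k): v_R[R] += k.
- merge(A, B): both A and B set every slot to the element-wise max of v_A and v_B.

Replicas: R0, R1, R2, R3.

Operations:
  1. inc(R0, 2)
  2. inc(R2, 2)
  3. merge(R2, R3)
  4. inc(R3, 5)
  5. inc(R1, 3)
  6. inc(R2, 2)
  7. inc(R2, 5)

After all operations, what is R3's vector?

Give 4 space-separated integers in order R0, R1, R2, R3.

Answer: 0 0 2 5

Derivation:
Op 1: inc R0 by 2 -> R0=(2,0,0,0) value=2
Op 2: inc R2 by 2 -> R2=(0,0,2,0) value=2
Op 3: merge R2<->R3 -> R2=(0,0,2,0) R3=(0,0,2,0)
Op 4: inc R3 by 5 -> R3=(0,0,2,5) value=7
Op 5: inc R1 by 3 -> R1=(0,3,0,0) value=3
Op 6: inc R2 by 2 -> R2=(0,0,4,0) value=4
Op 7: inc R2 by 5 -> R2=(0,0,9,0) value=9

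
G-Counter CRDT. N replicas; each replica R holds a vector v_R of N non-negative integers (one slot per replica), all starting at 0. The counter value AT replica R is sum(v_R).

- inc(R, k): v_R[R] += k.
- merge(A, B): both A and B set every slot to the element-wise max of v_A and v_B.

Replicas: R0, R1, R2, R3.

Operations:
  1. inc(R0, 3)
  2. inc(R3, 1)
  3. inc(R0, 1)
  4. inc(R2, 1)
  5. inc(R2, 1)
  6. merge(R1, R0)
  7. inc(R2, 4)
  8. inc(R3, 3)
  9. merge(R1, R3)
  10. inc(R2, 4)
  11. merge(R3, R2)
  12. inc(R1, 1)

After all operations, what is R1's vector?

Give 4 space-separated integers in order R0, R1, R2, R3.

Op 1: inc R0 by 3 -> R0=(3,0,0,0) value=3
Op 2: inc R3 by 1 -> R3=(0,0,0,1) value=1
Op 3: inc R0 by 1 -> R0=(4,0,0,0) value=4
Op 4: inc R2 by 1 -> R2=(0,0,1,0) value=1
Op 5: inc R2 by 1 -> R2=(0,0,2,0) value=2
Op 6: merge R1<->R0 -> R1=(4,0,0,0) R0=(4,0,0,0)
Op 7: inc R2 by 4 -> R2=(0,0,6,0) value=6
Op 8: inc R3 by 3 -> R3=(0,0,0,4) value=4
Op 9: merge R1<->R3 -> R1=(4,0,0,4) R3=(4,0,0,4)
Op 10: inc R2 by 4 -> R2=(0,0,10,0) value=10
Op 11: merge R3<->R2 -> R3=(4,0,10,4) R2=(4,0,10,4)
Op 12: inc R1 by 1 -> R1=(4,1,0,4) value=9

Answer: 4 1 0 4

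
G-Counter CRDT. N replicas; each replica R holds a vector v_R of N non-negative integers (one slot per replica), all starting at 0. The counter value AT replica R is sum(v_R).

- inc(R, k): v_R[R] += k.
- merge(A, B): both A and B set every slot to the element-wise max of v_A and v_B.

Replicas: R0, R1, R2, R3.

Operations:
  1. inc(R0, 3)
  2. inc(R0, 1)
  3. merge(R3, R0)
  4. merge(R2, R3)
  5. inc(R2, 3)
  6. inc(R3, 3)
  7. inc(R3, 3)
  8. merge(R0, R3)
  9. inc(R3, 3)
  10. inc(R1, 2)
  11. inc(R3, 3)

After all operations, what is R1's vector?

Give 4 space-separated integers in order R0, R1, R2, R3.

Answer: 0 2 0 0

Derivation:
Op 1: inc R0 by 3 -> R0=(3,0,0,0) value=3
Op 2: inc R0 by 1 -> R0=(4,0,0,0) value=4
Op 3: merge R3<->R0 -> R3=(4,0,0,0) R0=(4,0,0,0)
Op 4: merge R2<->R3 -> R2=(4,0,0,0) R3=(4,0,0,0)
Op 5: inc R2 by 3 -> R2=(4,0,3,0) value=7
Op 6: inc R3 by 3 -> R3=(4,0,0,3) value=7
Op 7: inc R3 by 3 -> R3=(4,0,0,6) value=10
Op 8: merge R0<->R3 -> R0=(4,0,0,6) R3=(4,0,0,6)
Op 9: inc R3 by 3 -> R3=(4,0,0,9) value=13
Op 10: inc R1 by 2 -> R1=(0,2,0,0) value=2
Op 11: inc R3 by 3 -> R3=(4,0,0,12) value=16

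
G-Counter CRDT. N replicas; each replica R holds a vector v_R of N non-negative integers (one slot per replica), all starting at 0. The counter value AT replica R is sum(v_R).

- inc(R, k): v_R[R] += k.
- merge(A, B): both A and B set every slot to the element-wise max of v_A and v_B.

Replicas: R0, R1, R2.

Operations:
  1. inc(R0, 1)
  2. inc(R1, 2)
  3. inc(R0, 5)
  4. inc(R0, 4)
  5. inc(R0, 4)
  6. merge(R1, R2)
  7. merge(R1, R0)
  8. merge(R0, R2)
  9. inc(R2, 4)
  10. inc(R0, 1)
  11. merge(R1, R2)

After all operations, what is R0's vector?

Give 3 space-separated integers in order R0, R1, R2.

Op 1: inc R0 by 1 -> R0=(1,0,0) value=1
Op 2: inc R1 by 2 -> R1=(0,2,0) value=2
Op 3: inc R0 by 5 -> R0=(6,0,0) value=6
Op 4: inc R0 by 4 -> R0=(10,0,0) value=10
Op 5: inc R0 by 4 -> R0=(14,0,0) value=14
Op 6: merge R1<->R2 -> R1=(0,2,0) R2=(0,2,0)
Op 7: merge R1<->R0 -> R1=(14,2,0) R0=(14,2,0)
Op 8: merge R0<->R2 -> R0=(14,2,0) R2=(14,2,0)
Op 9: inc R2 by 4 -> R2=(14,2,4) value=20
Op 10: inc R0 by 1 -> R0=(15,2,0) value=17
Op 11: merge R1<->R2 -> R1=(14,2,4) R2=(14,2,4)

Answer: 15 2 0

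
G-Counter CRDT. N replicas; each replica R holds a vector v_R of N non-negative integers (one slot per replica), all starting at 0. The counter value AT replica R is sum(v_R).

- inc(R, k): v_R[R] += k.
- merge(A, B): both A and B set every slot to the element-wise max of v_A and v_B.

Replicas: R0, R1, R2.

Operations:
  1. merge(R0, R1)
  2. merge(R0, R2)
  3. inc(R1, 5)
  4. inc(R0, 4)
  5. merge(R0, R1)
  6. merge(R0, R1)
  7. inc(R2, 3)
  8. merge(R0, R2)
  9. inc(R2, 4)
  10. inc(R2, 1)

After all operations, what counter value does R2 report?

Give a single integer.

Answer: 17

Derivation:
Op 1: merge R0<->R1 -> R0=(0,0,0) R1=(0,0,0)
Op 2: merge R0<->R2 -> R0=(0,0,0) R2=(0,0,0)
Op 3: inc R1 by 5 -> R1=(0,5,0) value=5
Op 4: inc R0 by 4 -> R0=(4,0,0) value=4
Op 5: merge R0<->R1 -> R0=(4,5,0) R1=(4,5,0)
Op 6: merge R0<->R1 -> R0=(4,5,0) R1=(4,5,0)
Op 7: inc R2 by 3 -> R2=(0,0,3) value=3
Op 8: merge R0<->R2 -> R0=(4,5,3) R2=(4,5,3)
Op 9: inc R2 by 4 -> R2=(4,5,7) value=16
Op 10: inc R2 by 1 -> R2=(4,5,8) value=17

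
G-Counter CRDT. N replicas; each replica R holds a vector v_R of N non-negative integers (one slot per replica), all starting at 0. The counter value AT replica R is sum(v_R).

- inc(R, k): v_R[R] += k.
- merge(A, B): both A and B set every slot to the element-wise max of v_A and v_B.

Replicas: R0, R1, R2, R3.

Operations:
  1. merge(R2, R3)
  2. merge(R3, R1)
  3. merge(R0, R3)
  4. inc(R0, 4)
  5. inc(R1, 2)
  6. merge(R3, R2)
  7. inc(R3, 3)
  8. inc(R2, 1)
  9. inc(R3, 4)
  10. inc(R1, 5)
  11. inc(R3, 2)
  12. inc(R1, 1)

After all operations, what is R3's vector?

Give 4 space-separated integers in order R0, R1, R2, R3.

Op 1: merge R2<->R3 -> R2=(0,0,0,0) R3=(0,0,0,0)
Op 2: merge R3<->R1 -> R3=(0,0,0,0) R1=(0,0,0,0)
Op 3: merge R0<->R3 -> R0=(0,0,0,0) R3=(0,0,0,0)
Op 4: inc R0 by 4 -> R0=(4,0,0,0) value=4
Op 5: inc R1 by 2 -> R1=(0,2,0,0) value=2
Op 6: merge R3<->R2 -> R3=(0,0,0,0) R2=(0,0,0,0)
Op 7: inc R3 by 3 -> R3=(0,0,0,3) value=3
Op 8: inc R2 by 1 -> R2=(0,0,1,0) value=1
Op 9: inc R3 by 4 -> R3=(0,0,0,7) value=7
Op 10: inc R1 by 5 -> R1=(0,7,0,0) value=7
Op 11: inc R3 by 2 -> R3=(0,0,0,9) value=9
Op 12: inc R1 by 1 -> R1=(0,8,0,0) value=8

Answer: 0 0 0 9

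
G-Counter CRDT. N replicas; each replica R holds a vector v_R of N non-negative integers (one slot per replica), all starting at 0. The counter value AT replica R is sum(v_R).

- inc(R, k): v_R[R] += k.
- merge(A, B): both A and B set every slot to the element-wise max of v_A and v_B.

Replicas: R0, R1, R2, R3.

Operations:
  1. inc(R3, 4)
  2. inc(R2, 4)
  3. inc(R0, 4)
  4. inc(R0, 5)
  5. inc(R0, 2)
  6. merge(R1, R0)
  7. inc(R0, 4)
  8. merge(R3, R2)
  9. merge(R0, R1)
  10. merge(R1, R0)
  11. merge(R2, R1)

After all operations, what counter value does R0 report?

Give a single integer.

Op 1: inc R3 by 4 -> R3=(0,0,0,4) value=4
Op 2: inc R2 by 4 -> R2=(0,0,4,0) value=4
Op 3: inc R0 by 4 -> R0=(4,0,0,0) value=4
Op 4: inc R0 by 5 -> R0=(9,0,0,0) value=9
Op 5: inc R0 by 2 -> R0=(11,0,0,0) value=11
Op 6: merge R1<->R0 -> R1=(11,0,0,0) R0=(11,0,0,0)
Op 7: inc R0 by 4 -> R0=(15,0,0,0) value=15
Op 8: merge R3<->R2 -> R3=(0,0,4,4) R2=(0,0,4,4)
Op 9: merge R0<->R1 -> R0=(15,0,0,0) R1=(15,0,0,0)
Op 10: merge R1<->R0 -> R1=(15,0,0,0) R0=(15,0,0,0)
Op 11: merge R2<->R1 -> R2=(15,0,4,4) R1=(15,0,4,4)

Answer: 15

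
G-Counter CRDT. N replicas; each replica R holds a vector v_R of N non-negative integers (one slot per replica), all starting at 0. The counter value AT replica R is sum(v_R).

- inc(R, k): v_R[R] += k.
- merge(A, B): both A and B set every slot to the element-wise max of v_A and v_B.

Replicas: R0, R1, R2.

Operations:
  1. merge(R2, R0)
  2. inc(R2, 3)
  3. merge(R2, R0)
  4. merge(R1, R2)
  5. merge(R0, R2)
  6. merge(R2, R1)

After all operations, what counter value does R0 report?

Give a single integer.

Op 1: merge R2<->R0 -> R2=(0,0,0) R0=(0,0,0)
Op 2: inc R2 by 3 -> R2=(0,0,3) value=3
Op 3: merge R2<->R0 -> R2=(0,0,3) R0=(0,0,3)
Op 4: merge R1<->R2 -> R1=(0,0,3) R2=(0,0,3)
Op 5: merge R0<->R2 -> R0=(0,0,3) R2=(0,0,3)
Op 6: merge R2<->R1 -> R2=(0,0,3) R1=(0,0,3)

Answer: 3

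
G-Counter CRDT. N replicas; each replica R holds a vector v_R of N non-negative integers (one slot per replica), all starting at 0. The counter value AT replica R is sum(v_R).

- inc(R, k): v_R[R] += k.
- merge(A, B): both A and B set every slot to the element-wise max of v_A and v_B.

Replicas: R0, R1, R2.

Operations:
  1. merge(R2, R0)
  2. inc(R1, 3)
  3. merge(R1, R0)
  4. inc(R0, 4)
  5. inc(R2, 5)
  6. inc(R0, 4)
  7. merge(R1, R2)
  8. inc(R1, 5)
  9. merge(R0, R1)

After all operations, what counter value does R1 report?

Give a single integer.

Op 1: merge R2<->R0 -> R2=(0,0,0) R0=(0,0,0)
Op 2: inc R1 by 3 -> R1=(0,3,0) value=3
Op 3: merge R1<->R0 -> R1=(0,3,0) R0=(0,3,0)
Op 4: inc R0 by 4 -> R0=(4,3,0) value=7
Op 5: inc R2 by 5 -> R2=(0,0,5) value=5
Op 6: inc R0 by 4 -> R0=(8,3,0) value=11
Op 7: merge R1<->R2 -> R1=(0,3,5) R2=(0,3,5)
Op 8: inc R1 by 5 -> R1=(0,8,5) value=13
Op 9: merge R0<->R1 -> R0=(8,8,5) R1=(8,8,5)

Answer: 21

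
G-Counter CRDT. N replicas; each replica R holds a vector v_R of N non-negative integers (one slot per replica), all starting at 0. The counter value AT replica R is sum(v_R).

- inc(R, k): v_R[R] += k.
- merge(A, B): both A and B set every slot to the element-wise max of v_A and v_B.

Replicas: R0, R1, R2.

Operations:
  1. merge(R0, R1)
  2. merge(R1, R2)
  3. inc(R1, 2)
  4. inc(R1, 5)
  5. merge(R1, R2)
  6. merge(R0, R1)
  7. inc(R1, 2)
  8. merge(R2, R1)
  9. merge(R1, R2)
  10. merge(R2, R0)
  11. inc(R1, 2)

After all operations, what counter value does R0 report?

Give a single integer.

Op 1: merge R0<->R1 -> R0=(0,0,0) R1=(0,0,0)
Op 2: merge R1<->R2 -> R1=(0,0,0) R2=(0,0,0)
Op 3: inc R1 by 2 -> R1=(0,2,0) value=2
Op 4: inc R1 by 5 -> R1=(0,7,0) value=7
Op 5: merge R1<->R2 -> R1=(0,7,0) R2=(0,7,0)
Op 6: merge R0<->R1 -> R0=(0,7,0) R1=(0,7,0)
Op 7: inc R1 by 2 -> R1=(0,9,0) value=9
Op 8: merge R2<->R1 -> R2=(0,9,0) R1=(0,9,0)
Op 9: merge R1<->R2 -> R1=(0,9,0) R2=(0,9,0)
Op 10: merge R2<->R0 -> R2=(0,9,0) R0=(0,9,0)
Op 11: inc R1 by 2 -> R1=(0,11,0) value=11

Answer: 9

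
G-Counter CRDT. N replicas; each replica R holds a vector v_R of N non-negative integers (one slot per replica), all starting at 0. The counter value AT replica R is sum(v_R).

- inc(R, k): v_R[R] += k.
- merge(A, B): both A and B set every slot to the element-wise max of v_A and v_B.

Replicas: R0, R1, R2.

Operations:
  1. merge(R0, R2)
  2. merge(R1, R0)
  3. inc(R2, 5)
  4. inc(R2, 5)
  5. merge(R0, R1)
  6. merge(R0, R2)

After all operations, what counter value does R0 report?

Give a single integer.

Op 1: merge R0<->R2 -> R0=(0,0,0) R2=(0,0,0)
Op 2: merge R1<->R0 -> R1=(0,0,0) R0=(0,0,0)
Op 3: inc R2 by 5 -> R2=(0,0,5) value=5
Op 4: inc R2 by 5 -> R2=(0,0,10) value=10
Op 5: merge R0<->R1 -> R0=(0,0,0) R1=(0,0,0)
Op 6: merge R0<->R2 -> R0=(0,0,10) R2=(0,0,10)

Answer: 10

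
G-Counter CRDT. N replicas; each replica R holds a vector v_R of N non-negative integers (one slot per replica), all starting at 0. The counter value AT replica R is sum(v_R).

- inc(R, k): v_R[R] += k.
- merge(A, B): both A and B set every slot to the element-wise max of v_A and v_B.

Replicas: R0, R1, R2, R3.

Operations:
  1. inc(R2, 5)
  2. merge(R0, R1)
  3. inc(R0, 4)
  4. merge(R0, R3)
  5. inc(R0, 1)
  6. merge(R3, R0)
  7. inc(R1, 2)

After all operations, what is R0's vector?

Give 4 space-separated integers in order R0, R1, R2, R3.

Op 1: inc R2 by 5 -> R2=(0,0,5,0) value=5
Op 2: merge R0<->R1 -> R0=(0,0,0,0) R1=(0,0,0,0)
Op 3: inc R0 by 4 -> R0=(4,0,0,0) value=4
Op 4: merge R0<->R3 -> R0=(4,0,0,0) R3=(4,0,0,0)
Op 5: inc R0 by 1 -> R0=(5,0,0,0) value=5
Op 6: merge R3<->R0 -> R3=(5,0,0,0) R0=(5,0,0,0)
Op 7: inc R1 by 2 -> R1=(0,2,0,0) value=2

Answer: 5 0 0 0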